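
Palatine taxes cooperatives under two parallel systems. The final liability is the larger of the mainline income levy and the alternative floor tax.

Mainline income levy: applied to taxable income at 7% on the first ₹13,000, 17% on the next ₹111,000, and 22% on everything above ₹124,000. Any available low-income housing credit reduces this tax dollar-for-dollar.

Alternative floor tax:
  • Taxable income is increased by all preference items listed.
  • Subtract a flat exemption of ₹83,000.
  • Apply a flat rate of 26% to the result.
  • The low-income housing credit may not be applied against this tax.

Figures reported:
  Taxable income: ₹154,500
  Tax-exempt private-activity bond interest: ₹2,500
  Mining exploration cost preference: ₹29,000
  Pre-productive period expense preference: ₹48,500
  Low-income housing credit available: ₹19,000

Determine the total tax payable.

Alternative floor tax:
  Adjusted income: ₹154,500 + ₹2,500 + ₹29,000 + ₹48,500 = ₹234,500
  Less exemption ₹83,000 → base ₹151,500
  ₹151,500 × 26% = ₹39,390

Mainline income levy:
  ₹13,000 × 7% = ₹910
  ₹111,000 × 17% = ₹18,870
  ₹30,500 × 22% = ₹6,710
  → ₹26,490
  Less low-income housing credit ₹19,000 → ₹7,490

₹39,390 > ₹7,490, so the alternative floor tax is the binding amount.

₹39,390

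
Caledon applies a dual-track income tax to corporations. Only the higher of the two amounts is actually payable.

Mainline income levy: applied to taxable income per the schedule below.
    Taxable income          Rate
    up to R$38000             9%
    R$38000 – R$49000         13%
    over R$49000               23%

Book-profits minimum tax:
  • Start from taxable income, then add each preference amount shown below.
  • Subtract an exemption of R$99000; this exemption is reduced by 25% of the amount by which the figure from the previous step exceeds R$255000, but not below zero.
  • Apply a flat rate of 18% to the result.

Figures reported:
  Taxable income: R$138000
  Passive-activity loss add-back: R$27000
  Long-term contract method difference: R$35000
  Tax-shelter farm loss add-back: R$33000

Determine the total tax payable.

Mainline income levy:
  R$38000 × 9% = R$3420
  R$11000 × 13% = R$1430
  R$89000 × 23% = R$20470
  → R$25320

Book-profits minimum tax:
  Adjusted income: R$138000 + R$27000 + R$35000 + R$33000 = R$233000
  Exemption: R$233000 ≤ R$255000, so full R$99000 applies
  Base: R$233000 − R$99000 = R$134000
  R$134000 × 18% = R$24120

R$25320 > R$24120, so the mainline income levy governs.

R$25320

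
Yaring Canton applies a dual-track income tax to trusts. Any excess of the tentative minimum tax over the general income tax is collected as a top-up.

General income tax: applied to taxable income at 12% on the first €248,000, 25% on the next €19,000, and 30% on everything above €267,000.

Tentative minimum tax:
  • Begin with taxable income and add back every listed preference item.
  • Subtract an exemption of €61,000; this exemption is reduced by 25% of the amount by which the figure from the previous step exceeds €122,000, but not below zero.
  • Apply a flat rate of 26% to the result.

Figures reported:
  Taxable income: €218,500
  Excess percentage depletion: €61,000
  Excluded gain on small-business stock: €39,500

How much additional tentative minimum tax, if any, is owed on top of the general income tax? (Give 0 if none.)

€53,665

Tentative minimum tax:
  Adjusted income: €218,500 + €61,000 + €39,500 = €319,000
  Exemption: €61,000 − 25% × (€319,000 − €122,000) = €61,000 − €49,250 = €11,750
  Base: €319,000 − €11,750 = €307,250
  €307,250 × 26% = €79,885

General income tax:
  €218,500 × 12% = €26,220

Excess of tentative minimum tax over general income tax: €79,885 − €26,220 = €53,665.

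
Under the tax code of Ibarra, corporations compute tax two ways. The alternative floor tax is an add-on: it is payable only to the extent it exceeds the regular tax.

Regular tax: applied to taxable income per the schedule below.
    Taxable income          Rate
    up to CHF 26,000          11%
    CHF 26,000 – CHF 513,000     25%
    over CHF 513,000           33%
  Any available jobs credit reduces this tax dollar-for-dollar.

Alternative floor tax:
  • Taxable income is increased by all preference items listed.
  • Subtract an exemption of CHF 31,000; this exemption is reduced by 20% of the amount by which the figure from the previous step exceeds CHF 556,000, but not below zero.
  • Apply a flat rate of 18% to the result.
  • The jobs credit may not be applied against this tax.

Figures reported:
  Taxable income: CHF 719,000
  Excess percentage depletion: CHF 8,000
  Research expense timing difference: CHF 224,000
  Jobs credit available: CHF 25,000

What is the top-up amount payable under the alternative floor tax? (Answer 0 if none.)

Regular tax:
  CHF 26,000 × 11% = CHF 2,860
  CHF 487,000 × 25% = CHF 121,750
  CHF 206,000 × 33% = CHF 67,980
  → CHF 192,590
  Less jobs credit CHF 25,000 → CHF 167,590

Alternative floor tax:
  Adjusted income: CHF 719,000 + CHF 8,000 + CHF 224,000 = CHF 951,000
  Exemption: 20% × (CHF 951,000 − CHF 556,000) = CHF 79,000 ≥ CHF 31,000, so the exemption is fully phased out
  Base: CHF 951,000 − CHF 0 = CHF 951,000
  CHF 951,000 × 18% = CHF 171,180

Excess of alternative floor tax over regular tax: CHF 171,180 − CHF 167,590 = CHF 3,590.

CHF 3,590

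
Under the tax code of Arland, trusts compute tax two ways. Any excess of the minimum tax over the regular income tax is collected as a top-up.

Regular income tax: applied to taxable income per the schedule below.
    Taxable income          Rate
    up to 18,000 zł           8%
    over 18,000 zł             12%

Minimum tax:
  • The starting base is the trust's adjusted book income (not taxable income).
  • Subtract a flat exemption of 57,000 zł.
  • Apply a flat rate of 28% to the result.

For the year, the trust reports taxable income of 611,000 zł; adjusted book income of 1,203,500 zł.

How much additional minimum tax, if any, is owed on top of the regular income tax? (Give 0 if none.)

248,420 zł

Minimum tax:
  Base (adjusted book income): 1,203,500 zł
  Less exemption 57,000 zł → base 1,146,500 zł
  1,146,500 zł × 28% = 321,020 zł

Regular income tax:
  18,000 zł × 8% = 1,440 zł
  593,000 zł × 12% = 71,160 zł
  → 72,600 zł

Excess of minimum tax over regular income tax: 321,020 zł − 72,600 zł = 248,420 zł.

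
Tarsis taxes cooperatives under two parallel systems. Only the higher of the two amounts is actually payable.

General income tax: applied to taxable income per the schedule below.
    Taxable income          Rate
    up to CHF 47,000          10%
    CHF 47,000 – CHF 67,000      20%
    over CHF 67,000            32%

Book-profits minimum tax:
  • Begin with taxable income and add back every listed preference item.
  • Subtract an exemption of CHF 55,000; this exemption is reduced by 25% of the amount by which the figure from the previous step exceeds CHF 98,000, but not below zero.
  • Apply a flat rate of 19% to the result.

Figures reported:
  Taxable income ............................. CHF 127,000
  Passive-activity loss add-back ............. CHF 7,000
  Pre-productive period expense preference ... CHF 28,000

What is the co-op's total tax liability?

General income tax:
  CHF 47,000 × 10% = CHF 4,700
  CHF 20,000 × 20% = CHF 4,000
  CHF 60,000 × 32% = CHF 19,200
  → CHF 27,900

Book-profits minimum tax:
  Adjusted income: CHF 127,000 + CHF 7,000 + CHF 28,000 = CHF 162,000
  Exemption: CHF 55,000 − 25% × (CHF 162,000 − CHF 98,000) = CHF 55,000 − CHF 16,000 = CHF 39,000
  Base: CHF 162,000 − CHF 39,000 = CHF 123,000
  CHF 123,000 × 19% = CHF 23,370

CHF 27,900 > CHF 23,370, so the general income tax governs.

CHF 27,900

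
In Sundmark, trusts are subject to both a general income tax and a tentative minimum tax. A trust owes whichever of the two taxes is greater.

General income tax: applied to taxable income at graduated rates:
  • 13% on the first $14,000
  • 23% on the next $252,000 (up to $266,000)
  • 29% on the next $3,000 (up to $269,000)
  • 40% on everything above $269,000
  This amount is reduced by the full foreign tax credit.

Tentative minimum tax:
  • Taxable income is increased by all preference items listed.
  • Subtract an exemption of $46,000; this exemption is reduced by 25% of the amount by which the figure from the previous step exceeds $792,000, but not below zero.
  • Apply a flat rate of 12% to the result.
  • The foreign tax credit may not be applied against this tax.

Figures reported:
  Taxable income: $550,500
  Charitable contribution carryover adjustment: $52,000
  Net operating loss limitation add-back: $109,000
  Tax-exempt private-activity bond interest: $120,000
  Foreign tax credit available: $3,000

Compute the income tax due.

$170,250

General income tax:
  $14,000 × 13% = $1,820
  $252,000 × 23% = $57,960
  $3,000 × 29% = $870
  $281,500 × 40% = $112,600
  → $173,250
  Less foreign tax credit $3,000 → $170,250

Tentative minimum tax:
  Adjusted income: $550,500 + $52,000 + $109,000 + $120,000 = $831,500
  Exemption: $46,000 − 25% × ($831,500 − $792,000) = $46,000 − $9,875 = $36,125
  Base: $831,500 − $36,125 = $795,375
  $795,375 × 12% = $95,445

$170,250 > $95,445, so the general income tax governs.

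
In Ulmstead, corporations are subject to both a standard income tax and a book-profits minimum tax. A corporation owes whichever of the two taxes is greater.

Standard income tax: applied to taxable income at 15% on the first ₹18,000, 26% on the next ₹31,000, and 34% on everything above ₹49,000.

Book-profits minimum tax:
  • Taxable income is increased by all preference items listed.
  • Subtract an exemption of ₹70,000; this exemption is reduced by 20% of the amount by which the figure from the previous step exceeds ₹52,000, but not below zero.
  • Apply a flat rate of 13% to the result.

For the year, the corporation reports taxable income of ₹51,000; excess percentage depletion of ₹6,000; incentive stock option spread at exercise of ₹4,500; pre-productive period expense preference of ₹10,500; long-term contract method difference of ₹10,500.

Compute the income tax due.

₹11,440

Book-profits minimum tax:
  Adjusted income: ₹51,000 + ₹6,000 + ₹4,500 + ₹10,500 + ₹10,500 = ₹82,500
  Exemption: ₹70,000 − 20% × (₹82,500 − ₹52,000) = ₹70,000 − ₹6,100 = ₹63,900
  Base: ₹82,500 − ₹63,900 = ₹18,600
  ₹18,600 × 13% = ₹2,418

Standard income tax:
  ₹18,000 × 15% = ₹2,700
  ₹31,000 × 26% = ₹8,060
  ₹2,000 × 34% = ₹680
  → ₹11,440

₹11,440 > ₹2,418, so the standard income tax governs.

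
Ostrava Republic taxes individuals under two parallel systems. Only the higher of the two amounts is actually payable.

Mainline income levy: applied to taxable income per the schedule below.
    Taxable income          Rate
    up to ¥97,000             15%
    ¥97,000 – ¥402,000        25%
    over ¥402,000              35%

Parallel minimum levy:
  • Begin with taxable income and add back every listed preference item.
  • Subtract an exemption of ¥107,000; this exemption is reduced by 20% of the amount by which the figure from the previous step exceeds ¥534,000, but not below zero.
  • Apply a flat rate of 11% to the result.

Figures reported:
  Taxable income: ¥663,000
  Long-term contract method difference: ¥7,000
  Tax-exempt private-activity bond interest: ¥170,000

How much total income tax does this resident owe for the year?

Parallel minimum levy:
  Adjusted income: ¥663,000 + ¥7,000 + ¥170,000 = ¥840,000
  Exemption: ¥107,000 − 20% × (¥840,000 − ¥534,000) = ¥107,000 − ¥61,200 = ¥45,800
  Base: ¥840,000 − ¥45,800 = ¥794,200
  ¥794,200 × 11% = ¥87,362

Mainline income levy:
  ¥97,000 × 15% = ¥14,550
  ¥305,000 × 25% = ¥76,250
  ¥261,000 × 35% = ¥91,350
  → ¥182,150

¥182,150 > ¥87,362, so the mainline income levy governs.

¥182,150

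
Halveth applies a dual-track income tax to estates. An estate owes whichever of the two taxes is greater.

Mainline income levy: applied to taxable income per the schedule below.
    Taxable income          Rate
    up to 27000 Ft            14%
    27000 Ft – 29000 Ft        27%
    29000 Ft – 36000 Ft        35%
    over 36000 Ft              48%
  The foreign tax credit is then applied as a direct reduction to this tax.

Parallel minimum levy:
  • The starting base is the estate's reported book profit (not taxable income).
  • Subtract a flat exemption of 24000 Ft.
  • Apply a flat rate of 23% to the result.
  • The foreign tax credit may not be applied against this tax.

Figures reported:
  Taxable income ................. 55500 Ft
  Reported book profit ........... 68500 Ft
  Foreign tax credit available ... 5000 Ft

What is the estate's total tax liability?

Mainline income levy:
  27000 Ft × 14% = 3780 Ft
  2000 Ft × 27% = 540 Ft
  7000 Ft × 35% = 2450 Ft
  19500 Ft × 48% = 9360 Ft
  → 16130 Ft
  Less foreign tax credit 5000 Ft → 11130 Ft

Parallel minimum levy:
  Base (reported book profit): 68500 Ft
  Less exemption 24000 Ft → base 44500 Ft
  44500 Ft × 23% = 10235 Ft

11130 Ft > 10235 Ft, so the mainline income levy governs.

11130 Ft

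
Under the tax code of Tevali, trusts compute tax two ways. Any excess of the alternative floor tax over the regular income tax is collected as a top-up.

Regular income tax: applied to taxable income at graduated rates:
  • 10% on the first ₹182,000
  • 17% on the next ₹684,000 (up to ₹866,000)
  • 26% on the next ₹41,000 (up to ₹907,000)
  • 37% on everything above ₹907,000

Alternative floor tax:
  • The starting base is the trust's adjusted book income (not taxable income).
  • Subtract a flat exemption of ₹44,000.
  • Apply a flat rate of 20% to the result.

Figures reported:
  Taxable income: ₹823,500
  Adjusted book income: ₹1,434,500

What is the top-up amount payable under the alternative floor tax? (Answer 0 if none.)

₹150,845

Regular income tax:
  ₹182,000 × 10% = ₹18,200
  ₹641,500 × 17% = ₹109,055
  → ₹127,255

Alternative floor tax:
  Base (adjusted book income): ₹1,434,500
  Less exemption ₹44,000 → base ₹1,390,500
  ₹1,390,500 × 20% = ₹278,100

Excess of alternative floor tax over regular income tax: ₹278,100 − ₹127,255 = ₹150,845.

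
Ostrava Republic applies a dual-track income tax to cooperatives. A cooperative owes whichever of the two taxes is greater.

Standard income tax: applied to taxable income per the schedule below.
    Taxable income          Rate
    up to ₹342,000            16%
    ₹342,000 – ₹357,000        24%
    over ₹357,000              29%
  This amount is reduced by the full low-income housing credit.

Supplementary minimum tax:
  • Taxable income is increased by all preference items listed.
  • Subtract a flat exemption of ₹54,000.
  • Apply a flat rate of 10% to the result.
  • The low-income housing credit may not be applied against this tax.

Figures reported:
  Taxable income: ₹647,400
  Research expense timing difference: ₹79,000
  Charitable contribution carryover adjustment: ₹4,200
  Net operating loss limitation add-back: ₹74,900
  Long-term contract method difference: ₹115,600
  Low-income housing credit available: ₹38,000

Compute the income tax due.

Supplementary minimum tax:
  Adjusted income: ₹647,400 + ₹79,000 + ₹4,200 + ₹74,900 + ₹115,600 = ₹921,100
  Less exemption ₹54,000 → base ₹867,100
  ₹867,100 × 10% = ₹86,710

Standard income tax:
  ₹342,000 × 16% = ₹54,720
  ₹15,000 × 24% = ₹3,600
  ₹290,400 × 29% = ₹84,216
  → ₹142,536
  Less low-income housing credit ₹38,000 → ₹104,536

₹104,536 > ₹86,710, so the standard income tax governs.

₹104,536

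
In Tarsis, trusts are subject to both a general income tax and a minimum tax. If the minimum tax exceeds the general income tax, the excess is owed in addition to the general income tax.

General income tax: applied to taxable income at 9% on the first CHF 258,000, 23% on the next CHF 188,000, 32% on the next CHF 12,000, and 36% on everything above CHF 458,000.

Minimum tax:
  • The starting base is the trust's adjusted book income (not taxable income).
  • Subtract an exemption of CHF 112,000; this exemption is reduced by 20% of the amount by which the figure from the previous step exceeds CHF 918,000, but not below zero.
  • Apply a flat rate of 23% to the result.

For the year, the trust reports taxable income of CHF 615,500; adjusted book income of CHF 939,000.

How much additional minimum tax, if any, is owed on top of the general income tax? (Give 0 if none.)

CHF 64,176

Minimum tax:
  Base (adjusted book income): CHF 939,000
  Exemption: CHF 112,000 − 20% × (CHF 939,000 − CHF 918,000) = CHF 112,000 − CHF 4,200 = CHF 107,800
  Base: CHF 939,000 − CHF 107,800 = CHF 831,200
  CHF 831,200 × 23% = CHF 191,176

General income tax:
  CHF 258,000 × 9% = CHF 23,220
  CHF 188,000 × 23% = CHF 43,240
  CHF 12,000 × 32% = CHF 3,840
  CHF 157,500 × 36% = CHF 56,700
  → CHF 127,000

Excess of minimum tax over general income tax: CHF 191,176 − CHF 127,000 = CHF 64,176.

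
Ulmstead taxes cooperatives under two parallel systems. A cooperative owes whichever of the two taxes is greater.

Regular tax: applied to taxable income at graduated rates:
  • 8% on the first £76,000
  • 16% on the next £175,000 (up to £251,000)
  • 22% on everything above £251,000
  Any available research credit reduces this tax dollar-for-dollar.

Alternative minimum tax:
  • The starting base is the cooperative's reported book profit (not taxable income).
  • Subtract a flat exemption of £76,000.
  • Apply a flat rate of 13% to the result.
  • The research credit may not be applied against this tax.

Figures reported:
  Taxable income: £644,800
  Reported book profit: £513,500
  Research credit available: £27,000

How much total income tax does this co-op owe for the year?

£93,716

Regular tax:
  £76,000 × 8% = £6,080
  £175,000 × 16% = £28,000
  £393,800 × 22% = £86,636
  → £120,716
  Less research credit £27,000 → £93,716

Alternative minimum tax:
  Base (reported book profit): £513,500
  Less exemption £76,000 → base £437,500
  £437,500 × 13% = £56,875

£93,716 > £56,875, so the regular tax governs.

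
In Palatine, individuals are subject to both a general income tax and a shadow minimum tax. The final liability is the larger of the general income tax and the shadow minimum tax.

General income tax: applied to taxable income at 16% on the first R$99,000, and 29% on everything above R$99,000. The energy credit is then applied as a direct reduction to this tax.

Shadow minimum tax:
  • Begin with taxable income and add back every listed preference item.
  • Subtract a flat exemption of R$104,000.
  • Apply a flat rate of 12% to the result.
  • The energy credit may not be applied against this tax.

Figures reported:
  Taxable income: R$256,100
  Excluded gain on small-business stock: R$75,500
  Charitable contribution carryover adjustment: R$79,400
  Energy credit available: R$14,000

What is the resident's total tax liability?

R$47,399

Shadow minimum tax:
  Adjusted income: R$256,100 + R$75,500 + R$79,400 = R$411,000
  Less exemption R$104,000 → base R$307,000
  R$307,000 × 12% = R$36,840

General income tax:
  R$99,000 × 16% = R$15,840
  R$157,100 × 29% = R$45,559
  → R$61,399
  Less energy credit R$14,000 → R$47,399

R$47,399 > R$36,840, so the general income tax governs.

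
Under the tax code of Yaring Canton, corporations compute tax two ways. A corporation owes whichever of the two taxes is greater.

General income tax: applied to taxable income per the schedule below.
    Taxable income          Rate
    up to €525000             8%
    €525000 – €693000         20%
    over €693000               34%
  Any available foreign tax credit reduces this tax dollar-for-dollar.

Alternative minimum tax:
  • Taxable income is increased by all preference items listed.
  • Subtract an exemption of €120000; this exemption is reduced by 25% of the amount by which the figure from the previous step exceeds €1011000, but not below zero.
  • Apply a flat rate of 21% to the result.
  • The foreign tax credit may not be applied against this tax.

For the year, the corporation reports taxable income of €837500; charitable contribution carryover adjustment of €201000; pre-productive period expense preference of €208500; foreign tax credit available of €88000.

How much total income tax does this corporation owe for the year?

General income tax:
  €525000 × 8% = €42000
  €168000 × 20% = €33600
  €144500 × 34% = €49130
  → €124730
  Less foreign tax credit €88000 → €36730

Alternative minimum tax:
  Adjusted income: €837500 + €201000 + €208500 = €1247000
  Exemption: €120000 − 25% × (€1247000 − €1011000) = €120000 − €59000 = €61000
  Base: €1247000 − €61000 = €1186000
  €1186000 × 21% = €249060

€249060 > €36730, so the alternative minimum tax is the binding amount.

€249060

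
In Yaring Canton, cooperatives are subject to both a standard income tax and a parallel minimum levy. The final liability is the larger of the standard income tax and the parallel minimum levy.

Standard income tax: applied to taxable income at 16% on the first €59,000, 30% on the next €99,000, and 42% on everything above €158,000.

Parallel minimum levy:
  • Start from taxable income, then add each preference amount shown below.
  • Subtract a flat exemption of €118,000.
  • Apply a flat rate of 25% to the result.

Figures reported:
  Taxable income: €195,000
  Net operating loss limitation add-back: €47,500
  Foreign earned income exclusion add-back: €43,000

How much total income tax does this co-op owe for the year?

€54,680

Standard income tax:
  €59,000 × 16% = €9,440
  €99,000 × 30% = €29,700
  €37,000 × 42% = €15,540
  → €54,680

Parallel minimum levy:
  Adjusted income: €195,000 + €47,500 + €43,000 = €285,500
  Less exemption €118,000 → base €167,500
  €167,500 × 25% = €41,875

€54,680 > €41,875, so the standard income tax governs.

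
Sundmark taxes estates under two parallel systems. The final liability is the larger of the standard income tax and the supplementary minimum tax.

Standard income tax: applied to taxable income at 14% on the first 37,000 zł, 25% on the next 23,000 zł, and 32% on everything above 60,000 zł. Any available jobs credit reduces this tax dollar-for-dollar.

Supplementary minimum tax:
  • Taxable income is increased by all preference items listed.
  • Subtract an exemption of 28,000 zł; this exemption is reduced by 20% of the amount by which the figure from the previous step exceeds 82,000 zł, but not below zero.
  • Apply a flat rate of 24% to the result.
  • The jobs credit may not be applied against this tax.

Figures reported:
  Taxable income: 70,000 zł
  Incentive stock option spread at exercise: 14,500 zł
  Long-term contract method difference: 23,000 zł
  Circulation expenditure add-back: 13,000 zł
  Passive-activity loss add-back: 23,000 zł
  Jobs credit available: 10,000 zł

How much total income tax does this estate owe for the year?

Supplementary minimum tax:
  Adjusted income: 70,000 zł + 14,500 zł + 23,000 zł + 13,000 zł + 23,000 zł = 143,500 zł
  Exemption: 28,000 zł − 20% × (143,500 zł − 82,000 zł) = 28,000 zł − 12,300 zł = 15,700 zł
  Base: 143,500 zł − 15,700 zł = 127,800 zł
  127,800 zł × 24% = 30,672 zł

Standard income tax:
  37,000 zł × 14% = 5,180 zł
  23,000 zł × 25% = 5,750 zł
  10,000 zł × 32% = 3,200 zł
  → 14,130 zł
  Less jobs credit 10,000 zł → 4,130 zł

30,672 zł > 4,130 zł, so the supplementary minimum tax is the binding amount.

30,672 zł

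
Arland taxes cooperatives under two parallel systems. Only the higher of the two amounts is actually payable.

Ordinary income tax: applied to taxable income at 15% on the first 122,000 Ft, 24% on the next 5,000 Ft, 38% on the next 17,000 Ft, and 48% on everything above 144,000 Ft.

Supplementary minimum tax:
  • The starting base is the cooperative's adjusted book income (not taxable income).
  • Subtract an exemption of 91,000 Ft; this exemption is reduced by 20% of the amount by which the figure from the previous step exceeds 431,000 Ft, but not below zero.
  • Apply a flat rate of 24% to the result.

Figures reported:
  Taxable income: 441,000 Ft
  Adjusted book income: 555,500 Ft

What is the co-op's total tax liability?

168,520 Ft

Supplementary minimum tax:
  Base (adjusted book income): 555,500 Ft
  Exemption: 91,000 Ft − 20% × (555,500 Ft − 431,000 Ft) = 91,000 Ft − 24,900 Ft = 66,100 Ft
  Base: 555,500 Ft − 66,100 Ft = 489,400 Ft
  489,400 Ft × 24% = 117,456 Ft

Ordinary income tax:
  122,000 Ft × 15% = 18,300 Ft
  5,000 Ft × 24% = 1,200 Ft
  17,000 Ft × 38% = 6,460 Ft
  297,000 Ft × 48% = 142,560 Ft
  → 168,520 Ft

168,520 Ft > 117,456 Ft, so the ordinary income tax governs.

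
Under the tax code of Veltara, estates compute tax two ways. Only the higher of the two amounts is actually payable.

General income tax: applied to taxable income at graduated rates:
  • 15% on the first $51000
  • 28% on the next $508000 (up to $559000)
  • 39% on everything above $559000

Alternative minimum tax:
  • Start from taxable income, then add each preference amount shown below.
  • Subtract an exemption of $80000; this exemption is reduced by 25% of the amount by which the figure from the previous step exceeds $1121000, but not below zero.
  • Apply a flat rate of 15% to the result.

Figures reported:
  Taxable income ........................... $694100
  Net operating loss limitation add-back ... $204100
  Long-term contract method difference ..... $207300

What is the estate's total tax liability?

$202579

Alternative minimum tax:
  Adjusted income: $694100 + $204100 + $207300 = $1105500
  Exemption: $1105500 ≤ $1121000, so full $80000 applies
  Base: $1105500 − $80000 = $1025500
  $1025500 × 15% = $153825

General income tax:
  $51000 × 15% = $7650
  $508000 × 28% = $142240
  $135100 × 39% = $52689
  → $202579

$202579 > $153825, so the general income tax governs.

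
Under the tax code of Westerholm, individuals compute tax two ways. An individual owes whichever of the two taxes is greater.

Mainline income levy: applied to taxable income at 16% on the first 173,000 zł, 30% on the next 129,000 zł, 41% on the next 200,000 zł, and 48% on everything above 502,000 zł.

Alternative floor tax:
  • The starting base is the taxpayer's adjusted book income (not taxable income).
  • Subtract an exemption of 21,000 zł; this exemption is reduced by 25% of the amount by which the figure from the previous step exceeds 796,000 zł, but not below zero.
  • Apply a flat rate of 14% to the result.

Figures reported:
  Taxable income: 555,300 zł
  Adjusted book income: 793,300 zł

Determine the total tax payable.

173,964 zł

Alternative floor tax:
  Base (adjusted book income): 793,300 zł
  Exemption: 793,300 zł ≤ 796,000 zł, so full 21,000 zł applies
  Base: 793,300 zł − 21,000 zł = 772,300 zł
  772,300 zł × 14% = 108,122 zł

Mainline income levy:
  173,000 zł × 16% = 27,680 zł
  129,000 zł × 30% = 38,700 zł
  200,000 zł × 41% = 82,000 zł
  53,300 zł × 48% = 25,584 zł
  → 173,964 zł

173,964 zł > 108,122 zł, so the mainline income levy governs.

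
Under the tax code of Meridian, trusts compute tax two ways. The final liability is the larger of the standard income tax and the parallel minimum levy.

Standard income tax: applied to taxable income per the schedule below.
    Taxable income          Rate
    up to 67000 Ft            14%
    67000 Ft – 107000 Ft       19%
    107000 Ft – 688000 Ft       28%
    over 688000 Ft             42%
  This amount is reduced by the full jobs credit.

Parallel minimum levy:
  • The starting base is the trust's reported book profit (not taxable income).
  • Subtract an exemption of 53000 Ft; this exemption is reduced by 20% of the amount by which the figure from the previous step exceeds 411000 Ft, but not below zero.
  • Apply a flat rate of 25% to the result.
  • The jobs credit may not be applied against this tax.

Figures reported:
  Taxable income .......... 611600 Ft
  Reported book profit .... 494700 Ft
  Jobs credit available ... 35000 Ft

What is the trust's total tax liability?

123268 Ft

Parallel minimum levy:
  Base (reported book profit): 494700 Ft
  Exemption: 53000 Ft − 20% × (494700 Ft − 411000 Ft) = 53000 Ft − 16740 Ft = 36260 Ft
  Base: 494700 Ft − 36260 Ft = 458440 Ft
  458440 Ft × 25% = 114610 Ft

Standard income tax:
  67000 Ft × 14% = 9380 Ft
  40000 Ft × 19% = 7600 Ft
  504600 Ft × 28% = 141288 Ft
  → 158268 Ft
  Less jobs credit 35000 Ft → 123268 Ft

123268 Ft > 114610 Ft, so the standard income tax governs.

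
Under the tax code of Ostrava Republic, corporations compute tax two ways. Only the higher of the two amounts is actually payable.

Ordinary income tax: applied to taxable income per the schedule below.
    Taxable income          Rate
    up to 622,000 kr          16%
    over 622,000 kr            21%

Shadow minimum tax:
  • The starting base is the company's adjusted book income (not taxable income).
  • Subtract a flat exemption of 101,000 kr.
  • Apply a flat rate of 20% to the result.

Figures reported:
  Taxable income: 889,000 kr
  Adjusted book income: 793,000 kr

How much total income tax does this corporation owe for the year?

Ordinary income tax:
  622,000 kr × 16% = 99,520 kr
  267,000 kr × 21% = 56,070 kr
  → 155,590 kr

Shadow minimum tax:
  Base (adjusted book income): 793,000 kr
  Less exemption 101,000 kr → base 692,000 kr
  692,000 kr × 20% = 138,400 kr

155,590 kr > 138,400 kr, so the ordinary income tax governs.

155,590 kr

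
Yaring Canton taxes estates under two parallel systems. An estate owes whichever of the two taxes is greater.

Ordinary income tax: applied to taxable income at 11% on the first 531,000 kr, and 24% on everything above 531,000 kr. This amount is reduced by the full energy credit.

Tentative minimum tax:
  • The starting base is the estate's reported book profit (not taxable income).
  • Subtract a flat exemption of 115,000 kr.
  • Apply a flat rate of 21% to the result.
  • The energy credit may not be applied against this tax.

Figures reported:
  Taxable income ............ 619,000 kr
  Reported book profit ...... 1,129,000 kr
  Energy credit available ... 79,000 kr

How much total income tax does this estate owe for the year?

212,940 kr

Ordinary income tax:
  531,000 kr × 11% = 58,410 kr
  88,000 kr × 24% = 21,120 kr
  → 79,530 kr
  Less energy credit 79,000 kr → 530 kr

Tentative minimum tax:
  Base (reported book profit): 1,129,000 kr
  Less exemption 115,000 kr → base 1,014,000 kr
  1,014,000 kr × 21% = 212,940 kr

212,940 kr > 530 kr, so the tentative minimum tax is the binding amount.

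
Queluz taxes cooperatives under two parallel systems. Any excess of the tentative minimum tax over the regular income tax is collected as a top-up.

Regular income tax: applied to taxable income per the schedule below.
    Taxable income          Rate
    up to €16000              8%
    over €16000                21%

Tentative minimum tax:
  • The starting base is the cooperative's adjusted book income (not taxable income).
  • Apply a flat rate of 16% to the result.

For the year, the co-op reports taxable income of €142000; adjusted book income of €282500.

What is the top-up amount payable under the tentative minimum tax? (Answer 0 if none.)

€17460

Regular income tax:
  €16000 × 8% = €1280
  €126000 × 21% = €26460
  → €27740

Tentative minimum tax:
  Base (adjusted book income): €282500
  €282500 × 16% = €45200

Excess of tentative minimum tax over regular income tax: €45200 − €27740 = €17460.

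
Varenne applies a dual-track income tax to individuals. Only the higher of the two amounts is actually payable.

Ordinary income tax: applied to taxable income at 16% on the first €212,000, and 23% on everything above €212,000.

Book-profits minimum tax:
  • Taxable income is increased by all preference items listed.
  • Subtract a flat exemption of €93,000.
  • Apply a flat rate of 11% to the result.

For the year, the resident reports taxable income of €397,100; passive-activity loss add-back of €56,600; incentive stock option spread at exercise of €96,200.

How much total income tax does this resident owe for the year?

€76,493

Book-profits minimum tax:
  Adjusted income: €397,100 + €56,600 + €96,200 = €549,900
  Less exemption €93,000 → base €456,900
  €456,900 × 11% = €50,259

Ordinary income tax:
  €212,000 × 16% = €33,920
  €185,100 × 23% = €42,573
  → €76,493

€76,493 > €50,259, so the ordinary income tax governs.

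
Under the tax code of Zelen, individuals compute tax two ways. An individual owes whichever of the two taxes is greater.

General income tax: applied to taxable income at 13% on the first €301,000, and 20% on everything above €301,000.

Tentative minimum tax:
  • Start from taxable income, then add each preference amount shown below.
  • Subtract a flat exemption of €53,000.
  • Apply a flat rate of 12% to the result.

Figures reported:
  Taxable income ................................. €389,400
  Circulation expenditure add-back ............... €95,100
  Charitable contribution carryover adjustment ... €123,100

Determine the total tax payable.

General income tax:
  €301,000 × 13% = €39,130
  €88,400 × 20% = €17,680
  → €56,810

Tentative minimum tax:
  Adjusted income: €389,400 + €95,100 + €123,100 = €607,600
  Less exemption €53,000 → base €554,600
  €554,600 × 12% = €66,552

€66,552 > €56,810, so the tentative minimum tax is the binding amount.

€66,552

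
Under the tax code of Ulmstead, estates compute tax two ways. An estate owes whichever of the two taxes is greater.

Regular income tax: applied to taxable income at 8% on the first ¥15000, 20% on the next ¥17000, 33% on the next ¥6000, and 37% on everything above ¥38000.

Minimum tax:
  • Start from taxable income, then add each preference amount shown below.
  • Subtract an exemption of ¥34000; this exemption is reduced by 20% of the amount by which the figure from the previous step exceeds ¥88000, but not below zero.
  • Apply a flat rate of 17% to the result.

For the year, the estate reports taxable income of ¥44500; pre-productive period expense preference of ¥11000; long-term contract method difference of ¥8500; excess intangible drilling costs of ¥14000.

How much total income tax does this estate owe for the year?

Minimum tax:
  Adjusted income: ¥44500 + ¥11000 + ¥8500 + ¥14000 = ¥78000
  Exemption: ¥78000 ≤ ¥88000, so full ¥34000 applies
  Base: ¥78000 − ¥34000 = ¥44000
  ¥44000 × 17% = ¥7480

Regular income tax:
  ¥15000 × 8% = ¥1200
  ¥17000 × 20% = ¥3400
  ¥6000 × 33% = ¥1980
  ¥6500 × 37% = ¥2405
  → ¥8985

¥8985 > ¥7480, so the regular income tax governs.

¥8985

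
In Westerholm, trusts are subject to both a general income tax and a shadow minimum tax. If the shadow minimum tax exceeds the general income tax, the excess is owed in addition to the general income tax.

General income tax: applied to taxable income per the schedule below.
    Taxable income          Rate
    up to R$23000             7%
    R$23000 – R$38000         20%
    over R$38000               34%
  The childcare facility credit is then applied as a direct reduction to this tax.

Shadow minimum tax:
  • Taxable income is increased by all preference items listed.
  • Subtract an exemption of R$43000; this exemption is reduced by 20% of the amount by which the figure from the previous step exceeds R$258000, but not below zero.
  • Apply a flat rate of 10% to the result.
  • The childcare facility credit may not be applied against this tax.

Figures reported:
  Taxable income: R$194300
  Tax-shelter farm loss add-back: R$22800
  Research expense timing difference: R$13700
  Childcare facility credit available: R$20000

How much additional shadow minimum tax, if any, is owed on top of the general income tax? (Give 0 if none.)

R$0

General income tax:
  R$23000 × 7% = R$1610
  R$15000 × 20% = R$3000
  R$156300 × 34% = R$53142
  → R$57752
  Less childcare facility credit R$20000 → R$37752

Shadow minimum tax:
  Adjusted income: R$194300 + R$22800 + R$13700 = R$230800
  Exemption: R$230800 ≤ R$258000, so full R$43000 applies
  Base: R$230800 − R$43000 = R$187800
  R$187800 × 10% = R$18780

R$18780 ≤ R$37752, so no add-on is due.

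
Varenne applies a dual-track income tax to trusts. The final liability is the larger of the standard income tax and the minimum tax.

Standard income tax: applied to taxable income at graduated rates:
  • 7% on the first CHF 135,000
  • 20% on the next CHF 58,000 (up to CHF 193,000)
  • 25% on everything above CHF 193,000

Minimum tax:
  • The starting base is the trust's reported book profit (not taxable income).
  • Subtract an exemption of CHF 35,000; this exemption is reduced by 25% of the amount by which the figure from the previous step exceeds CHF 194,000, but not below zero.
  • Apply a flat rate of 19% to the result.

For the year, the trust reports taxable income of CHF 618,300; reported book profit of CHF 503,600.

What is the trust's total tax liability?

CHF 127,375

Minimum tax:
  Base (reported book profit): CHF 503,600
  Exemption: 25% × (CHF 503,600 − CHF 194,000) = CHF 77,400 ≥ CHF 35,000, so the exemption is fully phased out
  Base: CHF 503,600 − CHF 0 = CHF 503,600
  CHF 503,600 × 19% = CHF 95,684

Standard income tax:
  CHF 135,000 × 7% = CHF 9,450
  CHF 58,000 × 20% = CHF 11,600
  CHF 425,300 × 25% = CHF 106,325
  → CHF 127,375

CHF 127,375 > CHF 95,684, so the standard income tax governs.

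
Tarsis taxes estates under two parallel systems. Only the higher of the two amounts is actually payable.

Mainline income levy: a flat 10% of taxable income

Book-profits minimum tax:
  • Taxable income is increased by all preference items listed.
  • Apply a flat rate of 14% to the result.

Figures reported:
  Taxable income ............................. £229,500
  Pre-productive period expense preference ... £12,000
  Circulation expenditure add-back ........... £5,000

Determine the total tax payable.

£34,510

Book-profits minimum tax:
  Adjusted income: £229,500 + £12,000 + £5,000 = £246,500
  £246,500 × 14% = £34,510

Mainline income levy:
  £229,500 × 10% = £22,950

£34,510 > £22,950, so the book-profits minimum tax is the binding amount.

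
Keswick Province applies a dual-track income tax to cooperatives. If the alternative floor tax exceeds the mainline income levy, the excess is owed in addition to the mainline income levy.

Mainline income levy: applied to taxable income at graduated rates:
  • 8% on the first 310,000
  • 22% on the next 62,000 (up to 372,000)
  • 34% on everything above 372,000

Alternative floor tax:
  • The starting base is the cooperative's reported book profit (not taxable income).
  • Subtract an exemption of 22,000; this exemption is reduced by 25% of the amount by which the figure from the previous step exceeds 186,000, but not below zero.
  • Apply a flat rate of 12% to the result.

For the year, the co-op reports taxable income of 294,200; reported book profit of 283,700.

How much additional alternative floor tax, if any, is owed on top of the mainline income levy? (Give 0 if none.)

10,508

Mainline income levy:
  294,200 × 8% = 23,536

Alternative floor tax:
  Base (reported book profit): 283,700
  Exemption: 25% × (283,700 − 186,000) = 24,425 ≥ 22,000, so the exemption is fully phased out
  Base: 283,700 − 0 = 283,700
  283,700 × 12% = 34,044

Excess of alternative floor tax over mainline income levy: 34,044 − 23,536 = 10,508.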